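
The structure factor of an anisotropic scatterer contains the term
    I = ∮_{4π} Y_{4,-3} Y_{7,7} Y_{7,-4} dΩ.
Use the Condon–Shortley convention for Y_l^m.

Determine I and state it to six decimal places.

0.102369

Rules hold: Σm=0, L=18 even, 3≤7≤11.
N = 9·15·15 = 2025
Δ = 4!·4!·10!/19! = 1/58198140
Racah Σ t=0..4: t=0:+1/17418240 t=1:−1/622080 t=2:+1/230400 t=3:−1/622080 t=4:+1/17418240 = 1/806400
⇒ 3j(4 7 7; 0 0 0)² = 2268/230945, sgn -1
Racah Σ t=4..4: t=4:+1/522547200 = 1/522547200
⇒ 3j(4 7 7; -3 7 -4)² = 77/11628, sgn -1
4πI² = N·(3j₀)²·(3jₘ)² = 178605/1356277
I = +1·√(0.131688/4π) = 0.10236881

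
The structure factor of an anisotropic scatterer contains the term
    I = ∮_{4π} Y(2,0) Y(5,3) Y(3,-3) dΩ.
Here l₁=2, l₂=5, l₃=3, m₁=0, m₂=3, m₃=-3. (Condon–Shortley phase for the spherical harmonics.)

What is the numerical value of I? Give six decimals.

m-sum 0 ✓  L=10 even ✓  3≤3≤7 ✓
Π(2lᵢ+1) = 5×11×7 = 385
triangle coeff Δ(2,5,3) = 1/2310
Σ_t [2,2]: t=2:+1/144 = 1/144
(3j)²=10/231 [(2 5 3; 0 0 0)], sign=-1
Σ_t [2,2]: t=2:+1/2880 = 1/2880
(3j)²=2/165 [(2 5 3; 0 3 -3)], sign=+1
⇒ 4πI² = 20/99
I = (-1)√(20/99/(4π)) = -0.12679218

-0.126792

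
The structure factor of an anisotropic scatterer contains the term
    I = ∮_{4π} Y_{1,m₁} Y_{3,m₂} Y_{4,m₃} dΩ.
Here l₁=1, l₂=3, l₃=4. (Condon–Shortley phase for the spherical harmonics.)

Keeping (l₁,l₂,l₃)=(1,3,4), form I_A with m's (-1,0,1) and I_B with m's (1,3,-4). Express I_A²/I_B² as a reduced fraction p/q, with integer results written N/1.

5/14

Same 1,3,4: normalisation and zero-m 3j drop out of the ratio.
A: Δ: 0! 2! 6! / 9! → 1/252; sum: t=0:+1/72 = 1/72; 3j²(1 3 4; -1 0 1) = Δ·Π!·Σ² = 5/126  (sign -1)
B: Δ: 0! 2! 6! / 9! → 1/252; sum: t=0:+1/1440 = 1/1440; 3j²(1 3 4; 1 3 -4) = Δ·Π!·Σ² = 1/9  (sign +1)
I_A²/I_B² = (5/126)/(1/9) = 5/14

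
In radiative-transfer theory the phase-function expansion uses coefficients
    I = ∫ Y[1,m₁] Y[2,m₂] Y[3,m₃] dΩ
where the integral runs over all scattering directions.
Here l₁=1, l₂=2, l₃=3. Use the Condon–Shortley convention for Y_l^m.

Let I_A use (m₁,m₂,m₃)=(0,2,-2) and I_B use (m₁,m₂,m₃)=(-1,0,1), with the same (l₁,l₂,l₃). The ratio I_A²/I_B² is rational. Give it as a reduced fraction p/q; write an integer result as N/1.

Same 1,2,3: normalisation and zero-m 3j drop out of the ratio.
A: Δ: 0! 2! 4! / 7! → 1/105; sum: t=0:+1/24 = 1/24; 3j²(1 2 3; 0 2 -2) = Δ·Π!·Σ² = 1/21  (sign -1)
B: Δ: 0! 2! 4! / 7! → 1/105; sum: t=0:+1/8 = 1/8; 3j²(1 2 3; -1 0 1) = Δ·Π!·Σ² = 2/35  (sign +1)
I_A²/I_B² = (1/21)/(2/35) = 5/6

5/6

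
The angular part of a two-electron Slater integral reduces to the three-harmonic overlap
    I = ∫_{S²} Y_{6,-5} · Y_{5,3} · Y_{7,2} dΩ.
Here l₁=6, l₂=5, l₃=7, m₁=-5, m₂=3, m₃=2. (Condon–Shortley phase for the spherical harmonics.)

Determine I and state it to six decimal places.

Checks pass: Σm=0; 18 even; l₃=7∈[1,11].
(2·6+1)(2·5+1)(2·7+1) = 2145
Δ: 4! 8! 6! / 19! → 1/174594420
sum: t=0:+1/4147200 t=1:−1/207360 t=2:+1/82944 t=3:−1/207360 t=4:+1/4147200 = 1/345600
3j²(6 5 7; 0 0 0) = Δ·Π!·Σ² = 420/46189  (sign -1)
sum: t=3:−1/29030400 t=4:+1/5806080 = 1/7257600
3j²(6 5 7; -5 3 2) = Δ·Π!·Σ² = 64/4199  (sign -1)
combine: 4πI² = 2145·420/46189·64/4199 = 403200/1356277
take √, sign +1: I = 0.15380878

0.153809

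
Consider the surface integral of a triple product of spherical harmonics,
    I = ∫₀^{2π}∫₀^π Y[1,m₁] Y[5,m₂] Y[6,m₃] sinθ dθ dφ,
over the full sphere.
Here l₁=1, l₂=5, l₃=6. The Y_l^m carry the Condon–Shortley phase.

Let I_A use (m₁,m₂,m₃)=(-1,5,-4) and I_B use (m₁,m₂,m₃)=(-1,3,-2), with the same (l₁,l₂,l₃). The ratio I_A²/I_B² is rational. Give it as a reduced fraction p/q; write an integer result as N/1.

Shared (l₁,l₂,l₃)=(1,5,6): N and (l;000)² cancel in I_A²/I_B².
A: Δ = 0!·2!·10!/13! = 1/858; Racah Σ t=0..0: t=0:+1/7257600 = 1/7257600; ⇒ 3j(1 5 6; -1 5 -4)² = 1/858, sgn +1
B: Δ = 0!·2!·10!/13! = 1/858; Racah Σ t=0..0: t=0:+1/161280 = 1/161280; ⇒ 3j(1 5 6; -1 3 -2)² = 1/143, sgn +1
I_A²/I_B² = (1/858)/(1/143) = 1/6

1/6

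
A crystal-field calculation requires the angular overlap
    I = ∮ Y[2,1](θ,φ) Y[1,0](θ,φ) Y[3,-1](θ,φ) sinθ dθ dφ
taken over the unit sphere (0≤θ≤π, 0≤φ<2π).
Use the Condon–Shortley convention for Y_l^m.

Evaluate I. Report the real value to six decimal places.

-0.233597

m-sum 0 ✓  L=6 even ✓  1≤3≤3 ✓
Π(2lᵢ+1) = 5×3×7 = 105
triangle coeff Δ(2,1,3) = 1/105
Σ_t [0,0]: t=0:+1/4 = 1/4
(3j)²=3/35 [(2 1 3; 0 0 0)], sign=-1
Σ_t [0,0]: t=0:+1/6 = 1/6
(3j)²=8/105 [(2 1 3; 1 0 -1)], sign=+1
⇒ 4πI² = 24/35
I = (-1)√(24/35/(4π)) = -0.23359668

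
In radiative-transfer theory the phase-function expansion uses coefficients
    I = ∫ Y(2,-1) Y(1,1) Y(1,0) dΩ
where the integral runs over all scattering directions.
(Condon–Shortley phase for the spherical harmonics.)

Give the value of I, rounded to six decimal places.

-0.218510

Rules hold: Σm=0, L=4 even, 1≤1≤3.
N = 5·3·3 = 45
Δ = 2!·2!·0!/5! = 1/30
Racah Σ t=1..1: t=1:−1/1 = -1/1
⇒ 3j(2 1 1; 0 0 0)² = 2/15, sgn +1
Racah Σ t=2..2: t=2:+1/2 = 1/2
⇒ 3j(2 1 1; -1 1 0)² = 1/10, sgn -1
4πI² = N·(3j₀)²·(3jₘ)² = 3/5
I = -1·√(0.6/4π) = -0.21850969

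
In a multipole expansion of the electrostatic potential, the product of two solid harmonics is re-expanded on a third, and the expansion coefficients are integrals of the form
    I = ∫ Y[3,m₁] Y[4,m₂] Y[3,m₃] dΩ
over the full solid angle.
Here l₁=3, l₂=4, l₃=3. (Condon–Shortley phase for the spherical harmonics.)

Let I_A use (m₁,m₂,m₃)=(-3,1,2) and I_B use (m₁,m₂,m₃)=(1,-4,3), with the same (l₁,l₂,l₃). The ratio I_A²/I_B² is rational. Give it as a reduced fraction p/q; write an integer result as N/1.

Same 3,4,3: normalisation and zero-m 3j drop out of the ratio.
A: Δ: 4! 2! 4! / 11! → 1/34650; sum: t=4:+1/288 = 1/288; 3j²(3 4 3; -3 1 2) = Δ·Π!·Σ² = 5/231  (sign -1)
B: Δ: 4! 2! 4! / 11! → 1/34650; sum: t=0:+1/1152 = 1/1152; 3j²(3 4 3; 1 -4 3) = Δ·Π!·Σ² = 1/33  (sign +1)
I_A²/I_B² = (5/231)/(1/33) = 5/7

5/7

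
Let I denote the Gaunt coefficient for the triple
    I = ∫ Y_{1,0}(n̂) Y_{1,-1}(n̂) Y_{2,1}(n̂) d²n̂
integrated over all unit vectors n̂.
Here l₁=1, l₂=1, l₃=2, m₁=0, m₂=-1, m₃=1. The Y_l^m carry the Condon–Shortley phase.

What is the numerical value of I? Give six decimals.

Checks pass: Σm=0; 4 even; l₃=2∈[0,2].
(2·1+1)(2·1+1)(2·2+1) = 45
Δ: 0! 2! 2! / 5! → 1/30
sum: t=0:+1/1 = 1/1
3j²(1 1 2; 0 0 0) = Δ·Π!·Σ² = 2/15  (sign +1)
sum: t=0:+1/2 = 1/2
3j²(1 1 2; 0 -1 1) = Δ·Π!·Σ² = 1/10  (sign -1)
combine: 4πI² = 45·2/15·1/10 = 3/5
take √, sign -1: I = -0.21850969

-0.218510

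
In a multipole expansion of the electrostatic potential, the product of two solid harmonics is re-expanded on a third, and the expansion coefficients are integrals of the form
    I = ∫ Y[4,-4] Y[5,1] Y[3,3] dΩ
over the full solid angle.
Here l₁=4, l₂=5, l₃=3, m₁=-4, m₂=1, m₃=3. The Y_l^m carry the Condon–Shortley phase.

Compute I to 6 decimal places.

Rules hold: Σm=0, L=12 even, 1≤3≤9.
N = 9·11·7 = 693
Δ = 6!·2!·4!/13! = 1/180180
Racah Σ t=2..4: t=2:+1/576 t=3:−1/144 t=4:+1/576 = -1/288
⇒ 3j(4 5 3; 0 0 0)² = 20/1001, sgn +1
Racah Σ t=6..6: t=6:+1/34560 = 1/34560
⇒ 3j(4 5 3; -4 1 3)² = 1/429, sgn +1
4πI² = N·(3j₀)²·(3jₘ)² = 60/1859
I = +1·√(0.0322754/4π) = 0.05067935

0.050679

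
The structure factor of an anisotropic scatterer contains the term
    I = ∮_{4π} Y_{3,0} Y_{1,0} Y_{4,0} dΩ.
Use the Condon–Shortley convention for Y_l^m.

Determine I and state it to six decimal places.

0.246233

Rules hold: Σm=0, L=8 even, 2≤4≤4.
N = 7·3·9 = 189
Δ = 0!·6!·2!/9! = 1/252
Racah Σ t=0..0: t=0:+1/36 = 1/36
⇒ 3j(3 1 4; 0 0 0)² = 4/63, sgn +1
(m-triple is (0,0,0) — same symbol as above.)
4πI² = N·(3j₀)²·(3jₘ)² = 16/21
I = +1·√(0.761905/4π) = 0.24623252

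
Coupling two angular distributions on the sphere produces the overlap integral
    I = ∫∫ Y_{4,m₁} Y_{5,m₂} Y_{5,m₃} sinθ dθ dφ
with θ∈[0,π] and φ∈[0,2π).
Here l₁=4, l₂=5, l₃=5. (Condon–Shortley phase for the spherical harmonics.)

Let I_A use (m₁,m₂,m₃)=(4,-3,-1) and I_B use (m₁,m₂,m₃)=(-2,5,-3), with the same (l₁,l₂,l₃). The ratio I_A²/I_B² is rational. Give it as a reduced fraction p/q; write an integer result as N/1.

l's match ⇒ only the (l;m) 3-j factors differ between A and B.
A: triangle coeff Δ(4,5,5) = 1/3153150; Σ_t [0,0]: t=0:+1/27648 = 1/27648; (3j)²=10/429 [(4 5 5; 4 -3 -1)], sign=+1
B: triangle coeff Δ(4,5,5) = 1/3153150; Σ_t [4,4]: t=4:+1/69120 = 1/69120; (3j)²=4/143 [(4 5 5; -2 5 -3)], sign=+1
I_A²/I_B² = (10/429)/(4/143) = 5/6

5/6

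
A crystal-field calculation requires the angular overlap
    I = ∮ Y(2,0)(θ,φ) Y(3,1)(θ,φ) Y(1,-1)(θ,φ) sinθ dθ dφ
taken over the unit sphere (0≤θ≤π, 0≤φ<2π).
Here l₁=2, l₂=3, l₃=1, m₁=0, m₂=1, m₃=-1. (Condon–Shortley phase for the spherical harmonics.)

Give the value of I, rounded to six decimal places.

Rules hold: Σm=0, L=6 even, 1≤1≤5.
N = 5·7·3 = 105
Δ = 4!·0!·2!/7! = 1/105
Racah Σ t=2..2: t=2:+1/4 = 1/4
⇒ 3j(2 3 1; 0 0 0)² = 3/35, sgn -1
Racah Σ t=2..2: t=2:+1/8 = 1/8
⇒ 3j(2 3 1; 0 1 -1)² = 2/35, sgn +1
4πI² = N·(3j₀)²·(3jₘ)² = 18/35
I = -1·√(0.514286/4π) = -0.20230066

-0.202301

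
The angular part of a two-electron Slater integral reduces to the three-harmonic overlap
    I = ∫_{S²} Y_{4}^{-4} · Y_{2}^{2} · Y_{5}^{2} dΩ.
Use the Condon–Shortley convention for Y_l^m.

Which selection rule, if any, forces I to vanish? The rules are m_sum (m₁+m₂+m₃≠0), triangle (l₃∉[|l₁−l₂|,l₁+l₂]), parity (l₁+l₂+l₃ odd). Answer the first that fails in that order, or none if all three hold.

m₁+m₂+m₃ = -4 + 2 + 2 = 0  ✓
triangle: |4−2|=2 ≤ l₃=5 ≤ 4+2=6  ✓
parity: l₁+l₂+l₃ = 11 is odd  ✗

parity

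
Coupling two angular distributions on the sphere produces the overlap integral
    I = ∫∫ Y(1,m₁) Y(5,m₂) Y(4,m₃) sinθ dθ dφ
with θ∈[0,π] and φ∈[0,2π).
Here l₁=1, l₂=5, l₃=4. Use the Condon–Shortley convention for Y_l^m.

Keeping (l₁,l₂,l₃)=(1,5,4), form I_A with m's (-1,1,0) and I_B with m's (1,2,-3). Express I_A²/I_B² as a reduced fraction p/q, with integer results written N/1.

5/1

Same 1,5,4: normalisation and zero-m 3j drop out of the ratio.
A: Δ: 2! 0! 8! / 11! → 1/495; sum: t=2:+1/1152 = 1/1152; 3j²(1 5 4; -1 1 0) = Δ·Π!·Σ² = 1/33  (sign +1)
B: Δ: 2! 0! 8! / 11! → 1/495; sum: t=0:+1/10080 = 1/10080; 3j²(1 5 4; 1 2 -3) = Δ·Π!·Σ² = 1/165  (sign -1)
I_A²/I_B² = (1/33)/(1/165) = 5/1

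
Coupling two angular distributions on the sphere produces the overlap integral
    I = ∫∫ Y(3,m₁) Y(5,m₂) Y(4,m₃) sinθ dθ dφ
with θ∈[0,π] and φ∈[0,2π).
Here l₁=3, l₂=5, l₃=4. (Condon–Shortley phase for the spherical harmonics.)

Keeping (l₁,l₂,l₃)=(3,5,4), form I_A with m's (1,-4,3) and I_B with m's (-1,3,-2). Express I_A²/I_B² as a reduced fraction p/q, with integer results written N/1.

l's match ⇒ only the (l;m) 3-j factors differ between A and B.
A: triangle coeff Δ(3,5,4) = 1/180180; Σ_t [0,1]: t=0:+1/5760 t=1:−1/4320 = -1/17280; (3j)²=7/4290 [(3 5 4; 1 -4 3)], sign=+1
B: triangle coeff Δ(3,5,4) = 1/180180; Σ_t [2,4]: t=2:+1/5760 t=3:−1/720 t=4:+1/2304 = -1/1280; (3j)²=27/1430 [(3 5 4; -1 3 -2)], sign=-1
I_A²/I_B² = (7/4290)/(27/1430) = 7/81

7/81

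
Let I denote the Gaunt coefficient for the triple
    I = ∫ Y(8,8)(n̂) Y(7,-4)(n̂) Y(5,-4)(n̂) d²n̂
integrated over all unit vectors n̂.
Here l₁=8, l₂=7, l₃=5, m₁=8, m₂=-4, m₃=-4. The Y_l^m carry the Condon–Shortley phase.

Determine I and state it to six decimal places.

Checks pass: Σm=0; 20 even; l₃=5∈[1,15].
(2·8+1)(2·7+1)(2·5+1) = 2805
Δ: 10! 6! 4! / 21! → 1/814773960
sum: t=3:−1/87091200 t=4:+1/4976640 t=5:−1/2073600 t=6:+1/4976640 t=7:−1/87091200 = -1/9676800
3j²(8 7 5; 0 0 0) = Δ·Π!·Σ² = 360/46189  (sign +1)
sum: t=0:+1/15676416000 = 1/15676416000
3j²(8 7 5; 8 -4 -4) = Δ·Π!·Σ² = 44/4845  (sign -1)
combine: 4πI² = 2805·360/46189·44/4845 = 15840/79781
take √, sign -1: I = -0.12569642

-0.125696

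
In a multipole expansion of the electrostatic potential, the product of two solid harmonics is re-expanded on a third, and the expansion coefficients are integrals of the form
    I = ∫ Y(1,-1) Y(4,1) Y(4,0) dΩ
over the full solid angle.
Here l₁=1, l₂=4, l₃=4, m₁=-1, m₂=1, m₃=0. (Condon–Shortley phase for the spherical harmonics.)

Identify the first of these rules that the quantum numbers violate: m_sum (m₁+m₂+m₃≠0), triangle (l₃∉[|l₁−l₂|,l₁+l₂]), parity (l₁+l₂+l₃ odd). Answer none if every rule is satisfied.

m₁+m₂+m₃ = -1 + 1 + 0 = 0  ✓
triangle: |1−4|=3 ≤ l₃=4 ≤ 1+4=5  ✓
parity: l₁+l₂+l₃ = 9 is odd  ✗

parity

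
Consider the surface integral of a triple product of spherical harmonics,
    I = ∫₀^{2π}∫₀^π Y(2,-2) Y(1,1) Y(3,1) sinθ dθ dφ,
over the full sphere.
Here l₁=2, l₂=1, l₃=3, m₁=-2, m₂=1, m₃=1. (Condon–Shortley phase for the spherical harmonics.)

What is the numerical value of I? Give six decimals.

-0.082589

m-sum 0 ✓  L=6 even ✓  1≤3≤3 ✓
Π(2lᵢ+1) = 5×3×7 = 105
triangle coeff Δ(2,1,3) = 1/105
Σ_t [0,0]: t=0:+1/4 = 1/4
(3j)²=3/35 [(2 1 3; 0 0 0)], sign=-1
Σ_t [0,0]: t=0:+1/48 = 1/48
(3j)²=1/105 [(2 1 3; -2 1 1)], sign=+1
⇒ 4πI² = 3/35
I = (-1)√(3/35/(4π)) = -0.08258890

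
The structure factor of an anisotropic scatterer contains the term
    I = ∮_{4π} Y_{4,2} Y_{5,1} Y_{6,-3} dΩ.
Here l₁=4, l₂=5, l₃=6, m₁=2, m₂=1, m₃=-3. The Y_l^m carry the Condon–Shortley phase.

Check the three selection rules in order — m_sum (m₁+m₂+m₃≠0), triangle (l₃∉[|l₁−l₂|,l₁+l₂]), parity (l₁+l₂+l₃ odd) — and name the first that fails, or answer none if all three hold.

parity

m₁+m₂+m₃ = 2 + 1 − 3 = 0  ✓
triangle: |4−5|=1 ≤ l₃=6 ≤ 4+5=9  ✓
parity: l₁+l₂+l₃ = 15 is odd  ✗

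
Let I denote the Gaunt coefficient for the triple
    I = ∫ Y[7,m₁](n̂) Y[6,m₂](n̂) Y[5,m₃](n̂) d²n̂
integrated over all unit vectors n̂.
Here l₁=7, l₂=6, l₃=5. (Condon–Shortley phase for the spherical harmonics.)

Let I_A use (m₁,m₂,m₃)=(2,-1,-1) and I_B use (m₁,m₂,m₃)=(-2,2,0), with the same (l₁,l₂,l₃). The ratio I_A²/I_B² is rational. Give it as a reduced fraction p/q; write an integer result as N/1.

Same 7,6,5: normalisation and zero-m 3j drop out of the ratio.
A: Δ: 8! 6! 4! / 19! → 1/174594420; sum: t=1:−1/5806080 t=2:+1/311040 t=3:−1/138240 t=4:+1/414720 t=5:−1/12441600 = -1/537600; 3j²(7 6 5; 2 -1 -1) = Δ·Π!·Σ² = 2916/323323  (sign -1)
B: Δ: 8! 6! 4! / 19! → 1/174594420; sum: t=4:+1/1658880 t=5:−1/207360 t=6:+1/207360 t=7:−1/1451520 t=8:+1/116121600 = -1/12902400; 3j²(7 6 5; -2 2 0) = Δ·Π!·Σ² = 27/1293292  (sign +1)
I_A²/I_B² = (2916/323323)/(27/1293292) = 432/1

432/1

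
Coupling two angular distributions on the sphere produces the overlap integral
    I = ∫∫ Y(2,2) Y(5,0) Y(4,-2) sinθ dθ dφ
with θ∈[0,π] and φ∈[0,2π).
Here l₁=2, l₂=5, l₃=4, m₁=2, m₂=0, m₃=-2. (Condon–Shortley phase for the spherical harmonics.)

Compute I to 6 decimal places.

0.000000

l₁+l₂+l₃=11 is odd: 3j(l;000)=0 ⇒ I=0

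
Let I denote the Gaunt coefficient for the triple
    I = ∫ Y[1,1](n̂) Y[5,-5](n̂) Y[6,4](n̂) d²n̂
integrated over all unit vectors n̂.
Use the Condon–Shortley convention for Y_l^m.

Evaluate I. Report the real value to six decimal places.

m-sum 0 ✓  L=12 even ✓  4≤6≤6 ✓
Π(2lᵢ+1) = 3×11×13 = 429
triangle coeff Δ(1,5,6) = 1/858
Σ_t [0,0]: t=0:+1/14400 = 1/14400
(3j)²=6/143 [(1 5 6; 0 0 0)], sign=+1
Σ_t [0,0]: t=0:+1/7257600 = 1/7257600
(3j)²=1/858 [(1 5 6; 1 -5 4)], sign=+1
⇒ 4πI² = 3/143
I = (+1)√(3/143/(4π)) = 0.04085899

0.040859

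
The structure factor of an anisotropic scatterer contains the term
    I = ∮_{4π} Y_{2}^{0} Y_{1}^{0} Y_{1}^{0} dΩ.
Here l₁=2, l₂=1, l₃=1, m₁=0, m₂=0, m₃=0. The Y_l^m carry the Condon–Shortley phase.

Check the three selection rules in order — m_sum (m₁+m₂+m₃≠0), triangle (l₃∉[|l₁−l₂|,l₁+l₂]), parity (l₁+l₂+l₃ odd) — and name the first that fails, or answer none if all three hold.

azimuthal sum: 0 + 0 + 0 = 0  ✓
1 ≤ 1 ≤ 3 (triangle on l)  ✓
L = 2 + 1 + 1 = 4 (even)  ✓

none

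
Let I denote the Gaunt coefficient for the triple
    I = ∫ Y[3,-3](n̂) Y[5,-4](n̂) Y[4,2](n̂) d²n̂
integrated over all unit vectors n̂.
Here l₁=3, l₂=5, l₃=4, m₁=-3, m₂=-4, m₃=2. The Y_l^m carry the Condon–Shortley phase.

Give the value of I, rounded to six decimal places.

Σmᵢ = -5 ≠ 0, so the φ-integral vanishes; I = 0

0.000000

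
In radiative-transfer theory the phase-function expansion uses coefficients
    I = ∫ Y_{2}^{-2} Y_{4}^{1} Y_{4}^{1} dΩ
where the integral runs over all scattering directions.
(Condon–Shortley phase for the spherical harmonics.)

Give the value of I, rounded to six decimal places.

Checks pass: Σm=0; 10 even; l₃=4∈[2,6].
(2·2+1)(2·4+1)(2·4+1) = 405
Δ: 2! 2! 6! / 11! → 1/13860
sum: t=0:+1/192 t=1:−1/36 t=2:+1/192 = -5/288
3j²(2 4 4; 0 0 0) = Δ·Π!·Σ² = 20/693  (sign -1)
sum: t=2:+1/144 = 1/144
3j²(2 4 4; -2 1 1) = Δ·Π!·Σ² = 10/231  (sign -1)
combine: 4πI² = 405·20/693·10/231 = 3000/5929
take √, sign +1: I = 0.20066192

0.200662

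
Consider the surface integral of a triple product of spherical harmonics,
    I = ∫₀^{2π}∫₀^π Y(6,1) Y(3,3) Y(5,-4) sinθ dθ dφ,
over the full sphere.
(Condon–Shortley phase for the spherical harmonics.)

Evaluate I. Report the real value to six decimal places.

0.072068

m-sum 0 ✓  L=14 even ✓  3≤5≤9 ✓
Π(2lᵢ+1) = 13×7×11 = 1001
triangle coeff Δ(6,3,5) = 1/675675
Σ_t [1,3]: t=1:−1/8640 t=2:+1/2304 t=3:−1/8640 = 7/34560
(3j)²=7/429 [(6 3 5; 0 0 0)], sign=-1
Σ_t [4,4]: t=4:+1/241920 = 1/241920
(3j)²=4/1001 [(6 3 5; 1 3 -4)], sign=-1
⇒ 4πI² = 28/429
I = (+1)√(28/429/(4π)) = 0.07206849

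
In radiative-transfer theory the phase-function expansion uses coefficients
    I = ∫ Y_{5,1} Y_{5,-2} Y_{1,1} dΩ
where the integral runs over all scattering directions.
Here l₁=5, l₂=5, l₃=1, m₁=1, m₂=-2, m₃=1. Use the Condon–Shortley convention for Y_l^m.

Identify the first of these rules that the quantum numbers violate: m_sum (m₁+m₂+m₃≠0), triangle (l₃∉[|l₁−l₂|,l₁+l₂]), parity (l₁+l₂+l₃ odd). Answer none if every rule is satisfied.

Σmᵢ = 0  ✓
l₃∈[|l₁−l₂|,l₁+l₂]=[0,10], have l₃=1  ✓
Σlᵢ = 11 ⇒ odd  ✗

parity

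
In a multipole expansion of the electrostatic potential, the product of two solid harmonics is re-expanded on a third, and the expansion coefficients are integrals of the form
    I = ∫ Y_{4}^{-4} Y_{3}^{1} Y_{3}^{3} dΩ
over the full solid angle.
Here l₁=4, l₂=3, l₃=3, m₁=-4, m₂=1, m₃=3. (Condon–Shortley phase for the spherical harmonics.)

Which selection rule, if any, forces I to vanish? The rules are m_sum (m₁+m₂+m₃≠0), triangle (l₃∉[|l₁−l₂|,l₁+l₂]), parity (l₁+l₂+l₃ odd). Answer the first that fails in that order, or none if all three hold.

none

Σmᵢ = 0  ✓
l₃∈[|l₁−l₂|,l₁+l₂]=[1,7], have l₃=3  ✓
Σlᵢ = 10 ⇒ even  ✓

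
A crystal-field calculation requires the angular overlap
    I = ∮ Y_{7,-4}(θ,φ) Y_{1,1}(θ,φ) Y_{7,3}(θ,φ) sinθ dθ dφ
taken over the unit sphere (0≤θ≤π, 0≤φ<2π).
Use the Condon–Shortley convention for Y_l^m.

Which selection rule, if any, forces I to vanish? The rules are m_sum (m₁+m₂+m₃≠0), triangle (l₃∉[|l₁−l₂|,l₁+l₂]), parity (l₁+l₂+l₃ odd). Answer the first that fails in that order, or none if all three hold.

Σmᵢ = 0  ✓
l₃∈[|l₁−l₂|,l₁+l₂]=[6,8], have l₃=7  ✓
Σlᵢ = 15 ⇒ odd  ✗

parity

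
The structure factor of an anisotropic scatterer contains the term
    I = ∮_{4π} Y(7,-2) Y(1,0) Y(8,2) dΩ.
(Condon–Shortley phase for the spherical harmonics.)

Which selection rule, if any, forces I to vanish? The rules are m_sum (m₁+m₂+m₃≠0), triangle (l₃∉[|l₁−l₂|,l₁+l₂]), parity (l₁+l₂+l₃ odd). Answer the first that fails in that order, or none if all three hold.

azimuthal sum: -2 + 0 + 2 = 0  ✓
6 ≤ 8 ≤ 8 (triangle on l)  ✓
L = 7 + 1 + 8 = 16 (even)  ✓

none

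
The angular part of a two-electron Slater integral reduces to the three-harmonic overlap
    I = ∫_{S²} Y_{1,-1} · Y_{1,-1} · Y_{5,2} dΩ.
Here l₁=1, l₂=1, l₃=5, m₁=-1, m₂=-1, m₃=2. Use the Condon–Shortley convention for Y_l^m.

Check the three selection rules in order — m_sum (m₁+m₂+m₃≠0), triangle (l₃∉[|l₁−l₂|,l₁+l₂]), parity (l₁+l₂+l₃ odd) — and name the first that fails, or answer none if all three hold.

Σmᵢ = 0  ✓
l₃∈[|l₁−l₂|,l₁+l₂]=[0,2], have l₃=5  ✗
Σlᵢ = 7 ⇒ odd

triangle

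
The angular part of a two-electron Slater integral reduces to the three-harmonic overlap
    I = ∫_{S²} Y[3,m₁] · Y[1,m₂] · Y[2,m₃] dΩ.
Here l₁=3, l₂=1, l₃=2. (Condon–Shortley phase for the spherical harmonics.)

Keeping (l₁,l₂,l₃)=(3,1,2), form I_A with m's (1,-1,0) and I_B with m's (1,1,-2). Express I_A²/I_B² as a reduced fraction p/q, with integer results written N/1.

6/1

Shared (l₁,l₂,l₃)=(3,1,2): N and (l;000)² cancel in I_A²/I_B².
A: Δ = 2!·4!·0!/7! = 1/105; Racah Σ t=0..0: t=0:+1/8 = 1/8; ⇒ 3j(3 1 2; 1 -1 0)² = 2/35, sgn +1
B: Δ = 2!·4!·0!/7! = 1/105; Racah Σ t=2..2: t=2:+1/48 = 1/48; ⇒ 3j(3 1 2; 1 1 -2)² = 1/105, sgn +1
I_A²/I_B² = (2/35)/(1/105) = 6/1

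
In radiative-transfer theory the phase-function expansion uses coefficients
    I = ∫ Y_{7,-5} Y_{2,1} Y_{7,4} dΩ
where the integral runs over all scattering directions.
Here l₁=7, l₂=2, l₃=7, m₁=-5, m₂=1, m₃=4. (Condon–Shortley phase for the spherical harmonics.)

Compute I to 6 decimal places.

m-sum 0 ✓  L=16 even ✓  5≤7≤9 ✓
Π(2lᵢ+1) = 15×5×15 = 1125
triangle coeff Δ(7,2,7) = 1/185640
Σ_t [0,2]: t=0:+1/2419200 t=1:−1/518400 t=2:+1/2419200 = -1/907200
(3j)²=56/3315 [(7 2 7; 0 0 0)], sign=+1
Σ_t [1,2]: t=1:−1/79833600 t=2:+1/14515200 = 1/17740800
(3j)²=729/30940 [(7 2 7; -5 1 4)], sign=-1
⇒ 4πI² = 21870/48841
I = (-1)√(21870/48841/(4π)) = -0.18876748

-0.188767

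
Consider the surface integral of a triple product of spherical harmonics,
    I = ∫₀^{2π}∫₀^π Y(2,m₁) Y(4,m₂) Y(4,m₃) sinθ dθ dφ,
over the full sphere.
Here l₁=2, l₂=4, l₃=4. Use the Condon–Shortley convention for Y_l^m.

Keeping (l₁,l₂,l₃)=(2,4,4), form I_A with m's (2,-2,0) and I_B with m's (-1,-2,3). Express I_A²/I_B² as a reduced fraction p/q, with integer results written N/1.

l's match ⇒ only the (l;m) 3-j factors differ between A and B.
A: triangle coeff Δ(2,4,4) = 1/13860; Σ_t [0,0]: t=0:+1/192 = 1/192; (3j)²=3/77 [(2 4 4; 2 -2 0)], sign=+1
B: triangle coeff Δ(2,4,4) = 1/13860; Σ_t [1,2]: t=1:−1/240 t=2:+1/1440 = -1/288; (3j)²=5/132 [(2 4 4; -1 -2 3)], sign=+1
I_A²/I_B² = (3/77)/(5/132) = 36/35

36/35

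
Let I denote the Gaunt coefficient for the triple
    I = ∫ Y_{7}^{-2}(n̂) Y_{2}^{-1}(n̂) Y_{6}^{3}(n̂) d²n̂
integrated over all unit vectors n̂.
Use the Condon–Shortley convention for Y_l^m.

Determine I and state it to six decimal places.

Σlᵢ=15 odd — θ-integrand is odd under cosθ→−cosθ; I=0

0.000000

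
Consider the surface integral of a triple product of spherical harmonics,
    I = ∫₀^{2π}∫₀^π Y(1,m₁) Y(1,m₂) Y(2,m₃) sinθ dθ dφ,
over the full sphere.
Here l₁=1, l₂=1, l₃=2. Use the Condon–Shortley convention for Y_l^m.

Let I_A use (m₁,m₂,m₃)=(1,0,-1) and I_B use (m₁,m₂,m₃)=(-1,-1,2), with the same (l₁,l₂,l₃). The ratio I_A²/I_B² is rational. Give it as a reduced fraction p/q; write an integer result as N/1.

1/2

l's match ⇒ only the (l;m) 3-j factors differ between A and B.
A: triangle coeff Δ(1,1,2) = 1/30; Σ_t [0,0]: t=0:+1/2 = 1/2; (3j)²=1/10 [(1 1 2; 1 0 -1)], sign=-1
B: triangle coeff Δ(1,1,2) = 1/30; Σ_t [0,0]: t=0:+1/4 = 1/4; (3j)²=1/5 [(1 1 2; -1 -1 2)], sign=+1
I_A²/I_B² = (1/10)/(1/5) = 1/2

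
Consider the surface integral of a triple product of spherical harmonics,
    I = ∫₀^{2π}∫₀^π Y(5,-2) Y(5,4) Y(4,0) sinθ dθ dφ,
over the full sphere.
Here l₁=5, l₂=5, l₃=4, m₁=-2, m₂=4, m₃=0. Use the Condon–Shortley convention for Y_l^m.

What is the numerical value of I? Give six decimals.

Σmᵢ = 2 ≠ 0, so the φ-integral vanishes; I = 0

0.000000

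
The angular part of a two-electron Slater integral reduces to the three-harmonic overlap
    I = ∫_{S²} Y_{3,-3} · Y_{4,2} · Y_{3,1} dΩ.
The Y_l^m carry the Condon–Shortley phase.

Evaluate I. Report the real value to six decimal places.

-0.188451

Checks pass: Σm=0; 10 even; l₃=3∈[1,7].
(2·3+1)(2·4+1)(2·3+1) = 441
Δ: 4! 2! 4! / 11! → 1/34650
sum: t=1:−1/72 t=2:+1/16 t=3:−1/72 = 5/144
3j²(3 4 3; 0 0 0) = Δ·Π!·Σ² = 2/77  (sign -1)
sum: t=4:+1/192 = 1/192
3j²(3 4 3; -3 2 1) = Δ·Π!·Σ² = 3/77  (sign +1)
combine: 4πI² = 441·2/77·3/77 = 54/121
take √, sign -1: I = -0.18845135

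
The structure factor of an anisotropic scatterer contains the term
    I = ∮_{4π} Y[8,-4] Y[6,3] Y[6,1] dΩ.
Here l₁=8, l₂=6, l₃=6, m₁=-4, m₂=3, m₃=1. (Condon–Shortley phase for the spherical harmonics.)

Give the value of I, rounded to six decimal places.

-0.032116

Rules hold: Σm=0, L=20 even, 2≤6≤14.
N = 17·13·13 = 2873
Δ = 8!·8!·4!/21! = 1/1309458150
Racah Σ t=2..6: t=2:+1/49766400 t=3:−1/3110400 t=4:+1/1327104 t=5:−1/3110400 t=6:+1/49766400 = 1/6635520
⇒ 3j(8 6 6; 0 0 0)² = 350/46189, sgn +1
Racah Σ t=5..8: t=5:−1/87091200 t=6:+1/12441600 t=7:−1/14515200 t=8:+1/139345920 = 1/139345920
⇒ 3j(8 6 6; -4 3 1)² = 5/8398, sgn -1
4πI² = N·(3j₀)²·(3jₘ)² = 875/67507
I = -1·√(0.0129616/4π) = -0.03211624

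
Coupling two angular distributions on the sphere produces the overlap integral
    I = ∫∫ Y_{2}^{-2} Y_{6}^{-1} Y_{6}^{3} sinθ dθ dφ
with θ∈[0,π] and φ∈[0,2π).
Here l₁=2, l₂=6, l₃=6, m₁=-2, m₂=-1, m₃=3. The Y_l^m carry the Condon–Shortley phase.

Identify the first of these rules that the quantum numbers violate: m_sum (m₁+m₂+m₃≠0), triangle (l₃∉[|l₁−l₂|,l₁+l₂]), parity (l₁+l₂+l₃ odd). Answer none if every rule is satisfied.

azimuthal sum: -2 − 1 + 3 = 0  ✓
4 ≤ 6 ≤ 8 (triangle on l)  ✓
L = 2 + 6 + 6 = 14 (even)  ✓

none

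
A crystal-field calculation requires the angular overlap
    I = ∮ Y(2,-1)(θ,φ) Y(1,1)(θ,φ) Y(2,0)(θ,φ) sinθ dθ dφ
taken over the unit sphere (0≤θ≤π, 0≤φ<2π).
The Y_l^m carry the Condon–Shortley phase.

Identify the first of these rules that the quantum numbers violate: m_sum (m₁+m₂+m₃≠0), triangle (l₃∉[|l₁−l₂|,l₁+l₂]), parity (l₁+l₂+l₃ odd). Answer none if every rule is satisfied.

azimuthal sum: -1 + 1 + 0 = 0  ✓
1 ≤ 2 ≤ 3 (triangle on l)  ✓
L = 2 + 1 + 2 = 5 (odd)  ✗

parity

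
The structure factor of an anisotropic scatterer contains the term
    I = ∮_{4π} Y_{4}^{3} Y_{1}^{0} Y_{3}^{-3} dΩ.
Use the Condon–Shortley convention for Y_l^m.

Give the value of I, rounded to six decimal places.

-0.162868

m-sum 0 ✓  L=8 even ✓  3≤3≤5 ✓
Π(2lᵢ+1) = 9×3×7 = 189
triangle coeff Δ(4,1,3) = 1/252
Σ_t [1,1]: t=1:−1/36 = -1/36
(3j)²=4/63 [(4 1 3; 0 0 0)], sign=+1
Σ_t [1,1]: t=1:−1/720 = -1/720
(3j)²=1/36 [(4 1 3; 3 0 -3)], sign=-1
⇒ 4πI² = 1/3
I = (-1)√(1/3/(4π)) = -0.16286750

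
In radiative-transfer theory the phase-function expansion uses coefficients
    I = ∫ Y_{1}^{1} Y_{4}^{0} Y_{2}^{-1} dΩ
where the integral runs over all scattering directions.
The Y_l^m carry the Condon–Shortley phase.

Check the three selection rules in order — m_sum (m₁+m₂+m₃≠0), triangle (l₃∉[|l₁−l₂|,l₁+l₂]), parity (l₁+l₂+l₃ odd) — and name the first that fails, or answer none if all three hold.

triangle

azimuthal sum: 1 + 0 − 1 = 0  ✓
3 ≤ 2 ≤ 5 (triangle on l)  ✗
L = 1 + 4 + 2 = 7 (odd)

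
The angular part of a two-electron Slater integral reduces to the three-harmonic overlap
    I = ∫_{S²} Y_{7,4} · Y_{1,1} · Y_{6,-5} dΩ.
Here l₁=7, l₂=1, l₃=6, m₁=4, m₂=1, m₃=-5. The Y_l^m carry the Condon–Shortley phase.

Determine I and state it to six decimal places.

Checks pass: Σm=0; 14 even; l₃=6∈[6,8].
(2·7+1)(2·1+1)(2·6+1) = 585
Δ: 2! 12! 0! / 15! → 1/1365
sum: t=1:−1/518400 = -1/518400
3j²(7 1 6; 0 0 0) = Δ·Π!·Σ² = 7/195  (sign -1)
sum: t=2:+1/79833600 = 1/79833600
3j²(7 1 6; 4 1 -5) = Δ·Π!·Σ² = 1/455  (sign -1)
combine: 4πI² = 585·7/195·1/455 = 3/65
take √, sign +1: I = 0.06060368

0.060604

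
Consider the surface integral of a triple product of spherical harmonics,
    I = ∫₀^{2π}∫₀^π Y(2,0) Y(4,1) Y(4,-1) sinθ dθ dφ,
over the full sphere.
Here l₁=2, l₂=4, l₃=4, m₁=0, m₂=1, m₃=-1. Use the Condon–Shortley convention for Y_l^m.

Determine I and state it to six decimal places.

Checks pass: Σm=0; 10 even; l₃=4∈[2,6].
(2·2+1)(2·4+1)(2·4+1) = 405
Δ: 2! 2! 6! / 11! → 1/13860
sum: t=0:+1/192 t=1:−1/36 t=2:+1/192 = -5/288
3j²(2 4 4; 0 0 0) = Δ·Π!·Σ² = 20/693  (sign -1)
sum: t=0:+1/480 t=1:−1/48 t=2:+1/144 = -17/1440
3j²(2 4 4; 0 1 -1) = Δ·Π!·Σ² = 289/13860  (sign +1)
combine: 4πI² = 405·20/693·289/13860 = 1445/5929
take √, sign -1: I = -0.13926381

-0.139264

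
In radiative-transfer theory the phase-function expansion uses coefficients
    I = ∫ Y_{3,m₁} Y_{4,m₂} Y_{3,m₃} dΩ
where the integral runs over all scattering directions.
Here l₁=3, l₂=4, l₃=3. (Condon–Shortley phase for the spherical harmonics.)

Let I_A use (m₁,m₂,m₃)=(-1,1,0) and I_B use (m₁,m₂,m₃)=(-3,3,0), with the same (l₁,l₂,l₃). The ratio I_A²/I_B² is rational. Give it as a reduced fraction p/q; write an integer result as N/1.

5/21

l's match ⇒ only the (l;m) 3-j factors differ between A and B.
A: triangle coeff Δ(3,4,3) = 1/34650; Σ_t [2,4]: t=2:+1/48 t=3:−1/24 t=4:+1/288 = -5/288; (3j)²=5/462 [(3 4 3; -1 1 0)], sign=+1
B: triangle coeff Δ(3,4,3) = 1/34650; Σ_t [4,4]: t=4:+1/288 = 1/288; (3j)²=1/22 [(3 4 3; -3 3 0)], sign=-1
I_A²/I_B² = (5/462)/(1/22) = 5/21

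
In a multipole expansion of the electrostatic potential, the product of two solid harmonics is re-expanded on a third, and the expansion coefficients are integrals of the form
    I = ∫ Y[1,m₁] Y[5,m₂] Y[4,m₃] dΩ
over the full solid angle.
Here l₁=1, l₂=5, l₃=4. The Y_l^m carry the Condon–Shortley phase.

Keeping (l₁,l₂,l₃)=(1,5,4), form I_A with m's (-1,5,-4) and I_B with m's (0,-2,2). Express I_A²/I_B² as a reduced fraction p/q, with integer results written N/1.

l's match ⇒ only the (l;m) 3-j factors differ between A and B.
A: triangle coeff Δ(1,5,4) = 1/495; Σ_t [2,2]: t=2:+1/80640 = 1/80640; (3j)²=1/11 [(1 5 4; -1 5 -4)], sign=+1
B: triangle coeff Δ(1,5,4) = 1/495; Σ_t [1,1]: t=1:−1/1440 = -1/1440; (3j)²=7/165 [(1 5 4; 0 -2 2)], sign=-1
I_A²/I_B² = (1/11)/(7/165) = 15/7

15/7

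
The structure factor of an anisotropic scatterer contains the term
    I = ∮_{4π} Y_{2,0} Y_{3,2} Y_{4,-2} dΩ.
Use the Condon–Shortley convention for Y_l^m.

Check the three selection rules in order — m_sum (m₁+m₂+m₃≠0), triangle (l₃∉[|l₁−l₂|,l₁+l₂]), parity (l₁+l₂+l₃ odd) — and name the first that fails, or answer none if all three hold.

parity

azimuthal sum: 0 + 2 − 2 = 0  ✓
1 ≤ 4 ≤ 5 (triangle on l)  ✓
L = 2 + 3 + 4 = 9 (odd)  ✗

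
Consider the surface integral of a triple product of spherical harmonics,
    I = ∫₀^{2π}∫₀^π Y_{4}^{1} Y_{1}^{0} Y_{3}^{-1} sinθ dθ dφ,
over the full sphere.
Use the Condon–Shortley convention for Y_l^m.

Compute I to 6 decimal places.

-0.238414

Rules hold: Σm=0, L=8 even, 3≤3≤5.
N = 9·3·7 = 189
Δ = 2!·6!·0!/9! = 1/252
Racah Σ t=1..1: t=1:−1/36 = -1/36
⇒ 3j(4 1 3; 0 0 0)² = 4/63, sgn +1
Racah Σ t=1..1: t=1:−1/48 = -1/48
⇒ 3j(4 1 3; 1 0 -1)² = 5/84, sgn -1
4πI² = N·(3j₀)²·(3jₘ)² = 5/7
I = -1·√(0.714286/4π) = -0.23841361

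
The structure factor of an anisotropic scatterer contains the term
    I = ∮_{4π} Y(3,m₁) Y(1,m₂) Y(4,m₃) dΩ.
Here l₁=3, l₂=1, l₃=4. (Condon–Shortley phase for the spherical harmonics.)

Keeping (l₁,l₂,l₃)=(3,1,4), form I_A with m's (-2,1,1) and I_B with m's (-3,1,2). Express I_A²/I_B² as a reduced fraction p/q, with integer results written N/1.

3/1

l's match ⇒ only the (l;m) 3-j factors differ between A and B.
A: triangle coeff Δ(3,1,4) = 1/252; Σ_t [0,0]: t=0:+1/240 = 1/240; (3j)²=1/84 [(3 1 4; -2 1 1)], sign=-1
B: triangle coeff Δ(3,1,4) = 1/252; Σ_t [0,0]: t=0:+1/1440 = 1/1440; (3j)²=1/252 [(3 1 4; -3 1 2)], sign=+1
I_A²/I_B² = (1/84)/(1/252) = 3/1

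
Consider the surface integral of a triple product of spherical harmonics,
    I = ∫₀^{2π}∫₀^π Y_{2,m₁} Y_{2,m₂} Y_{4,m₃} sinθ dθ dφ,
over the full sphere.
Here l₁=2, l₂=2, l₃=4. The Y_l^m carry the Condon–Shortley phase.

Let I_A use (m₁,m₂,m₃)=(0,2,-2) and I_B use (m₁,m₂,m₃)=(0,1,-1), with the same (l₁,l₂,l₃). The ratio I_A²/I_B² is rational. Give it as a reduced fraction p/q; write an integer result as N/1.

1/2

Shared (l₁,l₂,l₃)=(2,2,4): N and (l;000)² cancel in I_A²/I_B².
A: Δ = 0!·4!·4!/9! = 1/630; Racah Σ t=0..0: t=0:+1/96 = 1/96; ⇒ 3j(2 2 4; 0 2 -2)² = 1/42, sgn +1
B: Δ = 0!·4!·4!/9! = 1/630; Racah Σ t=0..0: t=0:+1/24 = 1/24; ⇒ 3j(2 2 4; 0 1 -1)² = 1/21, sgn -1
I_A²/I_B² = (1/42)/(1/21) = 1/2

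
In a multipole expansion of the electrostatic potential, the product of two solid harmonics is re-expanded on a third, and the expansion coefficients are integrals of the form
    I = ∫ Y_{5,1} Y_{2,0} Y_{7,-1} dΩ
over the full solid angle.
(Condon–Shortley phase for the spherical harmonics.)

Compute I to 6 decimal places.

m-sum 0 ✓  L=14 even ✓  3≤7≤7 ✓
Π(2lᵢ+1) = 11×5×15 = 825
triangle coeff Δ(5,2,7) = 1/15015
Σ_t [0,0]: t=0:+1/57600 = 1/57600
(3j)²=21/715 [(5 2 7; 0 0 0)], sign=-1
Σ_t [0,0]: t=0:+1/69120 = 1/69120
(3j)²=4/143 [(5 2 7; 1 0 -1)], sign=+1
⇒ 4πI² = 1260/1859
I = (-1)√(1260/1859/(4π)) = -0.23224194

-0.232242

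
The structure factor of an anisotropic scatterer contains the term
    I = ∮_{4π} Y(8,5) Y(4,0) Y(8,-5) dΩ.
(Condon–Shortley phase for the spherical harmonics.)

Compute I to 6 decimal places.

0.133624

Rules hold: Σm=0, L=20 even, 4≤8≤12.
N = 17·9·17 = 2601
Δ = 4!·12!·4!/21! = 1/185175900
Racah Σ t=0..4: t=0:+1/557383680 t=1:−1/21772800 t=2:+1/8294400 t=3:−1/21772800 t=4:+1/557383680 = 1/30965760
⇒ 3j(8 4 8; 0 0 0)² = 36/4199, sgn +1
Racah Σ t=0..3: t=0:+1/1254113280 t=1:−1/261273600 t=2:+1/638668800 t=3:−1/17244057600 = -1/656916480
⇒ 3j(8 4 8; 5 0 -5)² = 13/1292, sgn +1
4πI² = N·(3j₀)²·(3jₘ)² = 81/361
I = +1·√(0.224377/4π) = 0.13362385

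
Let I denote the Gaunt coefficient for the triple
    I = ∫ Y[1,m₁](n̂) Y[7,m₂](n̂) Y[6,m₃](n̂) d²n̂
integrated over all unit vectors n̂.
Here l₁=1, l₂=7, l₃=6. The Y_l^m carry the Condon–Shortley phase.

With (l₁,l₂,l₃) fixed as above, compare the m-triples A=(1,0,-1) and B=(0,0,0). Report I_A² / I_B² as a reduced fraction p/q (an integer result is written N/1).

3/7

l's match ⇒ only the (l;m) 3-j factors differ between A and B.
A: triangle coeff Δ(1,7,6) = 1/1365; Σ_t [0,0]: t=0:+1/1209600 = 1/1209600; (3j)²=1/65 [(1 7 6; 1 0 -1)], sign=-1
B: triangle coeff Δ(1,7,6) = 1/1365; Σ_t [1,1]: t=1:−1/518400 = -1/518400; (3j)²=7/195 [(1 7 6; 0 0 0)], sign=-1
I_A²/I_B² = (1/65)/(7/195) = 3/7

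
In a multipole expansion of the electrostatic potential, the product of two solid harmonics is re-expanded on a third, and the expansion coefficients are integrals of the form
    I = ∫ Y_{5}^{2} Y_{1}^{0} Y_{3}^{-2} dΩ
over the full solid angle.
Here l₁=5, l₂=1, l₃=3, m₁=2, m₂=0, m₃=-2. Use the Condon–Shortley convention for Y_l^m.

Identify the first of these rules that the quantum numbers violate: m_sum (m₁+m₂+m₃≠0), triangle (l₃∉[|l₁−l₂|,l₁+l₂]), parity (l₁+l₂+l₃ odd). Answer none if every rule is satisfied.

Σmᵢ = 0  ✓
l₃∈[|l₁−l₂|,l₁+l₂]=[4,6], have l₃=3  ✗
Σlᵢ = 9 ⇒ odd

triangle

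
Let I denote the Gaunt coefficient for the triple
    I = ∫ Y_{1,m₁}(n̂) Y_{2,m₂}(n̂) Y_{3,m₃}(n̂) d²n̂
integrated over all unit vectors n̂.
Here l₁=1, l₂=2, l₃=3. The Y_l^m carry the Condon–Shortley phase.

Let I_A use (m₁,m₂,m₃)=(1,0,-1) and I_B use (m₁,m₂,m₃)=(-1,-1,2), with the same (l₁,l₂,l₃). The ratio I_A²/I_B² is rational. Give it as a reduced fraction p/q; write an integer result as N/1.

l's match ⇒ only the (l;m) 3-j factors differ between A and B.
A: triangle coeff Δ(1,2,3) = 1/105; Σ_t [0,0]: t=0:+1/8 = 1/8; (3j)²=2/35 [(1 2 3; 1 0 -1)], sign=+1
B: triangle coeff Δ(1,2,3) = 1/105; Σ_t [0,0]: t=0:+1/12 = 1/12; (3j)²=2/21 [(1 2 3; -1 -1 2)], sign=-1
I_A²/I_B² = (2/35)/(2/21) = 3/5

3/5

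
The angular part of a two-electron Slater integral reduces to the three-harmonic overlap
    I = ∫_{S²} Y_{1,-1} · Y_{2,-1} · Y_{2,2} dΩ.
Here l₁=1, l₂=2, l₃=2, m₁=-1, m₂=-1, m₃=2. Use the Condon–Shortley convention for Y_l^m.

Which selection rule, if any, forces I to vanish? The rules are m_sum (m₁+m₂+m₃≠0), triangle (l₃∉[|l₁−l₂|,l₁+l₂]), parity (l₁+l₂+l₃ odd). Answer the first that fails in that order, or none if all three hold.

parity

Σmᵢ = 0  ✓
l₃∈[|l₁−l₂|,l₁+l₂]=[1,3], have l₃=2  ✓
Σlᵢ = 5 ⇒ odd  ✗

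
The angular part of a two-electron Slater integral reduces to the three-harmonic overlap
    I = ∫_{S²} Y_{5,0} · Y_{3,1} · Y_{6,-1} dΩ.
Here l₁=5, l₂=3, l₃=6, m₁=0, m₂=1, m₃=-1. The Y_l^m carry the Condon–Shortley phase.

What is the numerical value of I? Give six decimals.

-0.077843

Rules hold: Σm=0, L=14 even, 2≤6≤8.
N = 11·7·13 = 1001
Δ = 2!·8!·4!/15! = 1/675675
Racah Σ t=0..2: t=0:+1/8640 t=1:−1/2304 t=2:+1/8640 = -7/34560
⇒ 3j(5 3 6; 0 0 0)² = 7/429, sgn -1
Racah Σ t=0..2: t=0:+1/34560 t=1:−1/3456 t=2:+1/5760 = -1/11520
⇒ 3j(5 3 6; 0 1 -1)² = 2/429, sgn +1
4πI² = N·(3j₀)²·(3jₘ)² = 98/1287
I = -1·√(0.0761461/4π) = -0.07784287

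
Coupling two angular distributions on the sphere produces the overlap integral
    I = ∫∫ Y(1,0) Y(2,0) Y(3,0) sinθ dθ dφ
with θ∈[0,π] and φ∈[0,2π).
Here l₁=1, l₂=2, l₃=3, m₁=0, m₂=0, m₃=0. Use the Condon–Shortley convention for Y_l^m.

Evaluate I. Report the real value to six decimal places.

Checks pass: Σm=0; 6 even; l₃=3∈[1,3].
(2·1+1)(2·2+1)(2·3+1) = 105
Δ: 0! 2! 4! / 7! → 1/105
sum: t=0:+1/4 = 1/4
3j²(1 2 3; 0 0 0) = Δ·Π!·Σ² = 3/35  (sign -1)
(m-triple is (0,0,0) — same symbol as above.)
combine: 4πI² = 105·3/35·3/35 = 27/35
take √, sign +1: I = 0.24776670

0.247767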